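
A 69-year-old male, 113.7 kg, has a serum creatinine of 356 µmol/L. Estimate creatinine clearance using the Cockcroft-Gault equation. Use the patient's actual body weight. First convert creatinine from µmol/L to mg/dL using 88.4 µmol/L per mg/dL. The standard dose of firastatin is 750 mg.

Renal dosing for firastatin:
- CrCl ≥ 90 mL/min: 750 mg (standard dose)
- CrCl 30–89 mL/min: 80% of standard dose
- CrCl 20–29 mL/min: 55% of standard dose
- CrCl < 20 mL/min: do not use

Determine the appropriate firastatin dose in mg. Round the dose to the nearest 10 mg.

410 mg

SCr = 356 / 88.4 = 4.027 mg/dL
CrCl = (140 − 69) × 113.7 / (72 × 4.027) = 8072.7 / 289.94 ≈ 27.8 mL/min
CrCl ≈ 28 mL/min → bracket 20–29 mL/min.
55% of 750 mg = 412.5 mg → 410 mg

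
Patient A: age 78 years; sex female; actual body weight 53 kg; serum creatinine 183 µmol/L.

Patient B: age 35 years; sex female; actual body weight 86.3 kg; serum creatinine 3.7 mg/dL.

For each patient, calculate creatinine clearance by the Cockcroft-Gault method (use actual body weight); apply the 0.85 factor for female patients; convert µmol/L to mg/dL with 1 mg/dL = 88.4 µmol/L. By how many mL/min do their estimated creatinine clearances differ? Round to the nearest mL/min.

Patient A: SCr = 183 / 88.4 = 2.07 mg/dL
Patient A: CrCl = (140 − 78) × 53 / (72 × 2.07) × 0.85 = 3286.0 / 149.04 × 0.85 ≈ 18.7 mL/min
Patient B: CrCl = (140 − 35) × 86.3 / (72 × 3.7) × 0.85 = 9061.5 / 266.40 × 0.85 ≈ 28.9 mL/min
|18.7 − 28.9| = 10.2 mL/min

10 mL/min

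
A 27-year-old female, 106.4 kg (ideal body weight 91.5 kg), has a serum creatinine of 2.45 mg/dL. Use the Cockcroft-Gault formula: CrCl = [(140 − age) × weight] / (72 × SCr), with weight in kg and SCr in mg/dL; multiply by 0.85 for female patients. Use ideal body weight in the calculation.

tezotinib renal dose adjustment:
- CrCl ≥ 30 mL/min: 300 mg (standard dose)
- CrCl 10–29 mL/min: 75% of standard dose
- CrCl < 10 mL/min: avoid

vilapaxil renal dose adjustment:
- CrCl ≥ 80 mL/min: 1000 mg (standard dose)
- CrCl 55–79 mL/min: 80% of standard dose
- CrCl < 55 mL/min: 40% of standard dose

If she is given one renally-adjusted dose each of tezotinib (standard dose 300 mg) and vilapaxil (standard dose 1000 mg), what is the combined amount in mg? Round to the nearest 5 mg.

CrCl = (140 − 27) × 91.5 / (72 × 2.45) × 0.85 = 10339.5 / 176.40 × 0.85 ≈ 49.8 mL/min
CrCl ≈ 50 mL/min.
tezotinib: ≥ 30 mL/min → 100% of 300 mg = 300 mg.
vilapaxil: < 55 mL/min → 40% of 1000 mg = 400 mg.
Total = 300 + 400 = 700 mg.

700 mg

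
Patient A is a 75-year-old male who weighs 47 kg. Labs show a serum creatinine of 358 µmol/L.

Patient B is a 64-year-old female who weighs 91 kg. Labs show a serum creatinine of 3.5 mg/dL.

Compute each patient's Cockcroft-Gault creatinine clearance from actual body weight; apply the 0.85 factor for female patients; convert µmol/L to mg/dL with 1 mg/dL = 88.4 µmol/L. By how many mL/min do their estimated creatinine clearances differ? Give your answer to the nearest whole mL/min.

Patient A: SCr = 358 / 88.4 = 4.05 mg/dL
Patient A: CrCl = (140 − 75) × 47 / (72 × 4.05) = 3055.0 / 291.60 ≈ 10.5 mL/min
Patient B: CrCl = (140 − 64) × 91 / (72 × 3.5) × 0.85 = 6916.0 / 252.00 × 0.85 ≈ 23.3 mL/min
|10.5 − 23.3| = 12.8 mL/min

13 mL/min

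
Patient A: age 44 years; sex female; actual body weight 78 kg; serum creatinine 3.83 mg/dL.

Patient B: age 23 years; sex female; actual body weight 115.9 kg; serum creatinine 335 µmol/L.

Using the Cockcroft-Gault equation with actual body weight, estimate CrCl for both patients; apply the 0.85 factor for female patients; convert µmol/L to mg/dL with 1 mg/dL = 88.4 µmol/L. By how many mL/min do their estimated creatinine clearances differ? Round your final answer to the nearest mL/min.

19 mL/min

Patient A: CrCl = (140 − 44) × 78 / (72 × 3.83) × 0.85 = 7488.0 / 275.76 × 0.85 ≈ 23.1 mL/min
Patient B: SCr = 335 / 88.4 = 3.79 mg/dL
Patient B: CrCl = (140 − 23) × 115.9 / (72 × 3.79) × 0.85 = 13560.3 / 272.88 × 0.85 ≈ 42.2 mL/min
|23.1 − 42.2| = 19.1 mL/min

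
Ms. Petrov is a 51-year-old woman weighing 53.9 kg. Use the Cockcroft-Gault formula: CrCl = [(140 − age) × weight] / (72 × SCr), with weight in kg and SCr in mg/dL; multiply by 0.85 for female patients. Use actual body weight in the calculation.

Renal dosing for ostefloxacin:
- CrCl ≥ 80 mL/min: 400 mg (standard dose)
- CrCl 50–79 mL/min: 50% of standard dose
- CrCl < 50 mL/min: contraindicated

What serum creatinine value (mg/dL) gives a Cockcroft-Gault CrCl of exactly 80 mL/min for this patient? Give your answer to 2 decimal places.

0.71 mg/dL

Standard dose requires CrCl ≥ 80 mL/min.
Set (140 − 51) × 53.9 × 0.85 / (72 × SCr) = 80
SCr = (140 − 51) × 53.9 × 0.85 / (72 × 80) = 0.708 mg/dL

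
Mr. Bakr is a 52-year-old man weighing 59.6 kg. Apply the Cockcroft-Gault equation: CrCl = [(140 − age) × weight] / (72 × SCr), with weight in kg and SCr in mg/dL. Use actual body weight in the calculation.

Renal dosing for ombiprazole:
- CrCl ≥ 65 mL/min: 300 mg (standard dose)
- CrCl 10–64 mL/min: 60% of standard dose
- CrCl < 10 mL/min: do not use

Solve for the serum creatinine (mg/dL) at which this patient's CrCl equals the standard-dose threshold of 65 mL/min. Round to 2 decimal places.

Standard dose requires CrCl ≥ 65 mL/min.
Set (140 − 52) × 59.6 / (72 × SCr) = 65
SCr = (140 − 52) × 59.6 / (72 × 65) = 1.121 mg/dL

1.12 mg/dL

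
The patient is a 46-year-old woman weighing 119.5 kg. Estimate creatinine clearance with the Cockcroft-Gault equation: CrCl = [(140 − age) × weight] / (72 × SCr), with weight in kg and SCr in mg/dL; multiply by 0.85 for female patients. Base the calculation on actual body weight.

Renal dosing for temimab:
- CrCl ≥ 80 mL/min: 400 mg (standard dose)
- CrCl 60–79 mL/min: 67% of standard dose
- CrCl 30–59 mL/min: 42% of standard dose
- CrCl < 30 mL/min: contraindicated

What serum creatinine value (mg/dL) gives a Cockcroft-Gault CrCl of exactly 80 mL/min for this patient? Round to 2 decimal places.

Standard dose requires CrCl ≥ 80 mL/min.
Set (140 − 46) × 119.5 × 0.85 / (72 × SCr) = 80
SCr = (140 − 46) × 119.5 × 0.85 / (72 × 80) = 1.658 mg/dL

1.66 mg/dL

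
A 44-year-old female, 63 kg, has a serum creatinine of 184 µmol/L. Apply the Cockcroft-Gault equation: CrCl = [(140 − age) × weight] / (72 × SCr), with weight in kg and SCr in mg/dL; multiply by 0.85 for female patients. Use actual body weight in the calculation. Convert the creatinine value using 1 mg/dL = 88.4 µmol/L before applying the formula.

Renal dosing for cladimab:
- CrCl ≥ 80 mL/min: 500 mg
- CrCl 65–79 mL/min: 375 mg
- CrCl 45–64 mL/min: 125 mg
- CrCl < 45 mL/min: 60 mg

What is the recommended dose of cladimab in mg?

60 mg

SCr = 184 / 88.4 = 2.081 mg/dL
CrCl = (140 − 44) × 63 / (72 × 2.081) × 0.85 = 6048.0 / 149.83 × 0.85 ≈ 34.3 mL/min
CrCl ≈ 34 mL/min → bracket < 45 mL/min.
Dose for this bracket: 60 mg.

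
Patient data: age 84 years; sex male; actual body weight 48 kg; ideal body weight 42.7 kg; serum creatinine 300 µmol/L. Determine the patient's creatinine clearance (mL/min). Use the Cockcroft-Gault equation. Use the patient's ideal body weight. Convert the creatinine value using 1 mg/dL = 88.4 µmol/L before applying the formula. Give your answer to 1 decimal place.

9.8 mL/min

SCr = 300 / 88.4 = 3.394 mg/dL
CrCl = (140 − 84) × 42.7 / (72 × 3.394) = 2391.2 / 244.37 ≈ 9.8 mL/min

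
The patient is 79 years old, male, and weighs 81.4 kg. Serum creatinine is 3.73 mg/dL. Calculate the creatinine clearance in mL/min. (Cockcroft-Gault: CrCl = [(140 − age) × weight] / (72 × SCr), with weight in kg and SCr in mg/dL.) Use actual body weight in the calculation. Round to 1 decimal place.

CrCl = (140 − 79) × 81.4 / (72 × 3.73) = 4965.4 / 268.56 ≈ 18.5 mL/min

18.5 mL/min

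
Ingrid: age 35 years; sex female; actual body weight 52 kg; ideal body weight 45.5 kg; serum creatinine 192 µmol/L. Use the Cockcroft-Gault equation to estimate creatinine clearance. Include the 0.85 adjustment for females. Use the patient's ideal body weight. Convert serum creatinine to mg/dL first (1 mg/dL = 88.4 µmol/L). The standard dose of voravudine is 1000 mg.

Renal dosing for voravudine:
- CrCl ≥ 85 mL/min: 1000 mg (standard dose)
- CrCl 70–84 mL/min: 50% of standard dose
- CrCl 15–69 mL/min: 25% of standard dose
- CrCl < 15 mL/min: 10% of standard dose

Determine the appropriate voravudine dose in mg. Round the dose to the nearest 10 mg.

SCr = 192 / 88.4 = 2.172 mg/dL
CrCl = (140 − 35) × 45.5 / (72 × 2.172) × 0.85 = 4777.5 / 156.38 × 0.85 ≈ 26.0 mL/min
CrCl ≈ 26 mL/min → bracket 15–69 mL/min.
25% of 1000 mg = 250 mg

250 mg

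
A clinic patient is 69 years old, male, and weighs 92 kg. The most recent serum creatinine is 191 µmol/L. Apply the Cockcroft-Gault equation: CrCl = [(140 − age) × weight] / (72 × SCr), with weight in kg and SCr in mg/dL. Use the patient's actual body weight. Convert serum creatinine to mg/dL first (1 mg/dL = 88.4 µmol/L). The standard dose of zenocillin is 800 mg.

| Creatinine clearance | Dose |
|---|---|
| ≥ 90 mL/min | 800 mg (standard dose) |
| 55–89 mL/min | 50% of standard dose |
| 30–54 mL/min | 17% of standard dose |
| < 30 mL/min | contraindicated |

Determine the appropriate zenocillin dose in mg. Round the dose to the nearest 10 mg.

SCr = 191 / 88.4 = 2.161 mg/dL
CrCl = (140 − 69) × 92 / (72 × 2.161) = 6532.0 / 155.59 ≈ 42.0 mL/min
CrCl ≈ 42 mL/min → bracket 30–54 mL/min.
17% of 800 mg = 136 mg → 140 mg

140 mg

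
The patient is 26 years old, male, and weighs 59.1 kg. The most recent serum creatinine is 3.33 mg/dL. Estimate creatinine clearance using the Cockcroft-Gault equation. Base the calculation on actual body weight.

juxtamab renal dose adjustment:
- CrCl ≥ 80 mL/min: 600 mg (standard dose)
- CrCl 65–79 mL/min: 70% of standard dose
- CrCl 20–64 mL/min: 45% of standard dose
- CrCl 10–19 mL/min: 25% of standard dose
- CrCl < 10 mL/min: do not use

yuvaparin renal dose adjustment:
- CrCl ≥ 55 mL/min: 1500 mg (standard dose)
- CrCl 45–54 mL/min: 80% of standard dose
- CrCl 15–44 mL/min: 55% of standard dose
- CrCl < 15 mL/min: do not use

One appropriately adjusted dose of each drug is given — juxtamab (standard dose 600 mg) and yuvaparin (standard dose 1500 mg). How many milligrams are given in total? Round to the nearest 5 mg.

1095 mg

CrCl = (140 − 26) × 59.1 / (72 × 3.33) = 6737.4 / 239.76 ≈ 28.1 mL/min
CrCl ≈ 28 mL/min.
juxtamab: 20–64 mL/min → 45% of 600 mg = 270 mg.
yuvaparin: 15–44 mL/min → 55% of 1500 mg = 825 mg.
Total = 270 + 825 = 1095 mg.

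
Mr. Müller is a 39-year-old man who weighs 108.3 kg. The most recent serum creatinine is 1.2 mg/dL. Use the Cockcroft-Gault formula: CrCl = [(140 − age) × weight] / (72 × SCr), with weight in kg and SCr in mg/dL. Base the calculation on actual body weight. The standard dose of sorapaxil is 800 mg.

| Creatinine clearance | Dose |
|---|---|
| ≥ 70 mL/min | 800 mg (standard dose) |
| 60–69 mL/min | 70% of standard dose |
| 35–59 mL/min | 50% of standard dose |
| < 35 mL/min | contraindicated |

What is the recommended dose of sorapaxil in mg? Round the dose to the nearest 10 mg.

CrCl = (140 − 39) × 108.3 / (72 × 1.2) = 10938.3 / 86.40 ≈ 126.6 mL/min
CrCl ≈ 127 mL/min → bracket ≥ 70 mL/min.
100% of 800 mg = 800 mg

800 mg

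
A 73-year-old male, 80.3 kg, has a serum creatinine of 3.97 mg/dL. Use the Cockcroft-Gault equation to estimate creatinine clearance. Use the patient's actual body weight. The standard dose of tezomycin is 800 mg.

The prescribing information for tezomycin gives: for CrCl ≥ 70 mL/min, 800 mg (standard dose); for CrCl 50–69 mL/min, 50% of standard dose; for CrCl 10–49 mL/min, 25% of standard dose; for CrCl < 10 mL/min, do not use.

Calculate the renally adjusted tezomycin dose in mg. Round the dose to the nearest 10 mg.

CrCl = (140 − 73) × 80.3 / (72 × 3.97) = 5380.1 / 285.84 ≈ 18.8 mL/min
CrCl ≈ 19 mL/min → bracket 10–49 mL/min.
25% of 800 mg = 200 mg

200 mg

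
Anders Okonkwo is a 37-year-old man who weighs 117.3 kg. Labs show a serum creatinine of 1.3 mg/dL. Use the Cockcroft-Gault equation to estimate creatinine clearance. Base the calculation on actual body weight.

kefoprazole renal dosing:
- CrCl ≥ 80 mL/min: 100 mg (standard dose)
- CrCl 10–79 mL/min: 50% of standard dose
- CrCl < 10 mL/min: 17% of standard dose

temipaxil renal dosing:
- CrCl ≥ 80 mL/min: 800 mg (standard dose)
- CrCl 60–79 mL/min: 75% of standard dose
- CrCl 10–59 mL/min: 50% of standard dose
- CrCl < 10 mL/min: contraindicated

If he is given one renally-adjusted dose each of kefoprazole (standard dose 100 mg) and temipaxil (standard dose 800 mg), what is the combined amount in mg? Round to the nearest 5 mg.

900 mg

CrCl = (140 − 37) × 117.3 / (72 × 1.3) = 12081.9 / 93.60 ≈ 129.1 mL/min
CrCl ≈ 129 mL/min.
kefoprazole: ≥ 80 mL/min → 100% of 100 mg = 100 mg.
temipaxil: ≥ 80 mL/min → 100% of 800 mg = 800 mg.
Total = 100 + 800 = 900 mg.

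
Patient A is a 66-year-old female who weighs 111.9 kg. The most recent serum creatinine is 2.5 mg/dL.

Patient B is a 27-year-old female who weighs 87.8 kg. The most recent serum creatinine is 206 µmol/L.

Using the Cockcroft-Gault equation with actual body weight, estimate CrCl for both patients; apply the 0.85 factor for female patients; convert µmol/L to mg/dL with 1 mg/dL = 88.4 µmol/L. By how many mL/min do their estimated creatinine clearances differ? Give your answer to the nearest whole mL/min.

Patient A: CrCl = (140 − 66) × 111.9 / (72 × 2.5) × 0.85 = 8280.6 / 180.00 × 0.85 ≈ 39.1 mL/min
Patient B: SCr = 206 / 88.4 = 2.33 mg/dL
Patient B: CrCl = (140 − 27) × 87.8 / (72 × 2.33) × 0.85 = 9921.4 / 167.76 × 0.85 ≈ 50.3 mL/min
|39.1 − 50.3| = 11.2 mL/min

11 mL/min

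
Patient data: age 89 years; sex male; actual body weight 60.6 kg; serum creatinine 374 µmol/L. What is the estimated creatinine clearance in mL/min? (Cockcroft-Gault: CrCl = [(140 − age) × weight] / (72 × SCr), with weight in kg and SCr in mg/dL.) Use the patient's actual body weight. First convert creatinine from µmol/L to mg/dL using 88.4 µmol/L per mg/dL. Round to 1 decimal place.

10.1 mL/min

SCr = 374 / 88.4 = 4.231 mg/dL
CrCl = (140 − 89) × 60.6 / (72 × 4.231) = 3090.6 / 304.63 ≈ 10.1 mL/min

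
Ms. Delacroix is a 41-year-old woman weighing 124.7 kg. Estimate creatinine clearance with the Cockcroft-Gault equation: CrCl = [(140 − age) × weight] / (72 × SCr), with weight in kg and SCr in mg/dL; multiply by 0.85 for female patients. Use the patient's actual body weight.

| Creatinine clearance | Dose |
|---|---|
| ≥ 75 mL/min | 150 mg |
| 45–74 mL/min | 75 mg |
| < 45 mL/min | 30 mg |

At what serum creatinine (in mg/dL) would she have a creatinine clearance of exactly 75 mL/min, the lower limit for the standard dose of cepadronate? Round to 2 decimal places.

Standard dose requires CrCl ≥ 75 mL/min.
Set (140 − 41) × 124.7 × 0.85 / (72 × SCr) = 75
SCr = (140 − 41) × 124.7 × 0.85 / (72 × 75) = 1.943 mg/dL

1.94 mg/dL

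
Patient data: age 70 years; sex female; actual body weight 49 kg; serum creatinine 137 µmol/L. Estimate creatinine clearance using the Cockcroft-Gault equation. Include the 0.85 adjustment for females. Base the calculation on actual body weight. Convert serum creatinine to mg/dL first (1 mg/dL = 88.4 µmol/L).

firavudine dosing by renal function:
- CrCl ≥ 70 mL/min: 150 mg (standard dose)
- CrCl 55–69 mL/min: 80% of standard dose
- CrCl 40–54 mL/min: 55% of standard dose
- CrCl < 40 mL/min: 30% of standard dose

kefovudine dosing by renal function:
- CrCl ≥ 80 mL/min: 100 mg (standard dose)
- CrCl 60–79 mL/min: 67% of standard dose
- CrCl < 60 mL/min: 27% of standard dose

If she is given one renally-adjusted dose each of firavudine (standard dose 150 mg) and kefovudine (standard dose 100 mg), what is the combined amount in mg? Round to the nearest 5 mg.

SCr = 137 / 88.4 = 1.55 mg/dL
CrCl = (140 − 70) × 49 / (72 × 1.55) × 0.85 = 3430.0 / 111.60 × 0.85 ≈ 26.1 mL/min
CrCl ≈ 26 mL/min.
firavudine: < 40 mL/min → 30% of 150 mg = 45 mg.
kefovudine: < 60 mL/min → 27% of 100 mg = 27 mg.
Total = 45 + 27 = 72 mg.

70 mg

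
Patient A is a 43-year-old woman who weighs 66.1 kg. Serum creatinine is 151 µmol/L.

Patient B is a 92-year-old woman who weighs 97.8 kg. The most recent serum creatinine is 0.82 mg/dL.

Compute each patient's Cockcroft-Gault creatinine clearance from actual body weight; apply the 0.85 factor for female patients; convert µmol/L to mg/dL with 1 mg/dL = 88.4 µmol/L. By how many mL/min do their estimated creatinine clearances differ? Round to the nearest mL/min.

23 mL/min

Patient A: SCr = 151 / 88.4 = 1.708 mg/dL
Patient A: CrCl = (140 − 43) × 66.1 / (72 × 1.708) × 0.85 = 6411.7 / 122.98 × 0.85 ≈ 44.3 mL/min
Patient B: CrCl = (140 − 92) × 97.8 / (72 × 0.82) × 0.85 = 4694.4 / 59.04 × 0.85 ≈ 67.6 mL/min
|44.3 − 67.6| = 23.3 mL/min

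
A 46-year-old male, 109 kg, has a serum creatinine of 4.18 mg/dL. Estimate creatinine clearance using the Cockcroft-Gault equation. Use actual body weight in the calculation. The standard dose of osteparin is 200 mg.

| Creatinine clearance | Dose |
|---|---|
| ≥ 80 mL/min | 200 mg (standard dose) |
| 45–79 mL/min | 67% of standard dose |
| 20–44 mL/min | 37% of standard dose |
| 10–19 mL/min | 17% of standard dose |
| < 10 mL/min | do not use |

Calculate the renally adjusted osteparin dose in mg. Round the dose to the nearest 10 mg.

70 mg

CrCl = (140 − 46) × 109 / (72 × 4.18) = 10246.0 / 300.96 ≈ 34.0 mL/min
CrCl ≈ 34 mL/min → bracket 20–44 mL/min.
37% of 200 mg = 74 mg → 70 mg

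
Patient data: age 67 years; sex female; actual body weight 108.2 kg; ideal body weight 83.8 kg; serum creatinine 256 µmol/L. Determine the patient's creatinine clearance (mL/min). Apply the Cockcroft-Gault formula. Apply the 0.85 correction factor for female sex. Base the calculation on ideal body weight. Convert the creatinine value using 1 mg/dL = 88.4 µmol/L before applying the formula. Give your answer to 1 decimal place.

24.9 mL/min

SCr = 256 / 88.4 = 2.896 mg/dL
CrCl = (140 − 67) × 83.8 / (72 × 2.896) × 0.85 = 6117.4 / 208.51 × 0.85 ≈ 24.9 mL/min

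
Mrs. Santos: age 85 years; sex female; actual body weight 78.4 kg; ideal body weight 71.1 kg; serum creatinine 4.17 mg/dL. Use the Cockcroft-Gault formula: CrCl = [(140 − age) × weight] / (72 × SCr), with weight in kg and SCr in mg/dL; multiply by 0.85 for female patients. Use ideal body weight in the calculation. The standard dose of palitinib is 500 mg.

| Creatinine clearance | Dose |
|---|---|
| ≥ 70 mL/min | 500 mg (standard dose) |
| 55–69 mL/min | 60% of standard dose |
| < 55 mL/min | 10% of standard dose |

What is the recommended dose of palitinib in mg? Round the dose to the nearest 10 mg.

CrCl = (140 − 85) × 71.1 / (72 × 4.17) × 0.85 = 3910.5 / 300.24 × 0.85 ≈ 11.1 mL/min
CrCl ≈ 11 mL/min → bracket < 55 mL/min.
10% of 500 mg = 50 mg

50 mg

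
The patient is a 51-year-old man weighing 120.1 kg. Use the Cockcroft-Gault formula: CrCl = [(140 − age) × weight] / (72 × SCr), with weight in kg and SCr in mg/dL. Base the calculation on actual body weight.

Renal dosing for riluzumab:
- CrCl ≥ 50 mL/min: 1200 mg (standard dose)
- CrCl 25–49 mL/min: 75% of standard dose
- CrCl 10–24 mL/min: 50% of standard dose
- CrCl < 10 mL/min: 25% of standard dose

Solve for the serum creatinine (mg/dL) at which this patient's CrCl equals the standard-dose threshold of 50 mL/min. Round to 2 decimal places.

2.97 mg/dL

Standard dose requires CrCl ≥ 50 mL/min.
Set (140 − 51) × 120.1 / (72 × SCr) = 50
SCr = (140 − 51) × 120.1 / (72 × 50) = 2.969 mg/dL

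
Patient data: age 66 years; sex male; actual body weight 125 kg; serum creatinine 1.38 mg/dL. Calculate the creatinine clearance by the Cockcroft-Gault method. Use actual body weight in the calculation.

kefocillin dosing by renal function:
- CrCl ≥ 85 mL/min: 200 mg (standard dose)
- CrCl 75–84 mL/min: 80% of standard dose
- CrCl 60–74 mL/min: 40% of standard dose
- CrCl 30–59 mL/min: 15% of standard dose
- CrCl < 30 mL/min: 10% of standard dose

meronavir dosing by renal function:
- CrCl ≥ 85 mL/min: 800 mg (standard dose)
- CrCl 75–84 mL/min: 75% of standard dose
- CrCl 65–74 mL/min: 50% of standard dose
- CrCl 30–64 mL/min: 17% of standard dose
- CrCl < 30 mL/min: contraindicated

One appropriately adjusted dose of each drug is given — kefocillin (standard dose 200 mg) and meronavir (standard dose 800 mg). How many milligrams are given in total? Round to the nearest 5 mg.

CrCl = (140 − 66) × 125 / (72 × 1.38) = 9250.0 / 99.36 ≈ 93.1 mL/min
CrCl ≈ 93 mL/min.
kefocillin: ≥ 85 mL/min → 100% of 200 mg = 200 mg.
meronavir: ≥ 85 mL/min → 100% of 800 mg = 800 mg.
Total = 200 + 800 = 1000 mg.

1000 mg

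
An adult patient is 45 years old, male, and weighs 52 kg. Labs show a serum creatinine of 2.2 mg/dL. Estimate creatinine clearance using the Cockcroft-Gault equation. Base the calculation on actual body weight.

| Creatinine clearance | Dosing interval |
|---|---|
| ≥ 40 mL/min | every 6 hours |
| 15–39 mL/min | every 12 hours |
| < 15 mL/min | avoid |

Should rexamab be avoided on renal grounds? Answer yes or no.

CrCl = (140 − 45) × 52 / (72 × 2.2) = 4940.0 / 158.40 ≈ 31.2 mL/min
CrCl ≈ 31 mL/min, which is ≥ 15 mL/min.

no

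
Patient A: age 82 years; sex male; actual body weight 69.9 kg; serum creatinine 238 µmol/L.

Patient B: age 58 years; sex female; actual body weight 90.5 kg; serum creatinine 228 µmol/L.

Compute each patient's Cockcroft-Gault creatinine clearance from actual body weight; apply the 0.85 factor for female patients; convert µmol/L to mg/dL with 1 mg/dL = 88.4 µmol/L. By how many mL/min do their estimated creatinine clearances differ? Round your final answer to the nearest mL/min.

13 mL/min

Patient A: SCr = 238 / 88.4 = 2.692 mg/dL
Patient A: CrCl = (140 − 82) × 69.9 / (72 × 2.692) = 4054.2 / 193.82 ≈ 20.9 mL/min
Patient B: SCr = 228 / 88.4 = 2.579 mg/dL
Patient B: CrCl = (140 − 58) × 90.5 / (72 × 2.579) × 0.85 = 7421.0 / 185.69 × 0.85 ≈ 34.0 mL/min
|20.9 − 34.0| = 13.1 mL/min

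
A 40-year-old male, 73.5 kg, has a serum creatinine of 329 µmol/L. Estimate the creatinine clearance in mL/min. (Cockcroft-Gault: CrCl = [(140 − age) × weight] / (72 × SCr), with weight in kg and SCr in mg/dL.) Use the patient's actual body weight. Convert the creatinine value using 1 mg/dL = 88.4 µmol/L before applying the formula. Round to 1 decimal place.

SCr = 329 / 88.4 = 3.722 mg/dL
CrCl = (140 − 40) × 73.5 / (72 × 3.722) = 7350.0 / 267.98 ≈ 27.4 mL/min

27.4 mL/min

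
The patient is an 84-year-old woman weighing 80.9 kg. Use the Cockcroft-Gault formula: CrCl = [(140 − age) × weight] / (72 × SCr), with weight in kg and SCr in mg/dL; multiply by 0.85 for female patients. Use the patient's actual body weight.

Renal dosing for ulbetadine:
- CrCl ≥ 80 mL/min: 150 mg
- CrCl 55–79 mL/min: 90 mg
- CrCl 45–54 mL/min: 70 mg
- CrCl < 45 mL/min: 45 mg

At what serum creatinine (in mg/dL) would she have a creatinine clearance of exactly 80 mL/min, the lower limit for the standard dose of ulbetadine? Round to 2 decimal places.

0.67 mg/dL

Standard dose requires CrCl ≥ 80 mL/min.
Set (140 − 84) × 80.9 × 0.85 / (72 × SCr) = 80
SCr = (140 − 84) × 80.9 × 0.85 / (72 × 80) = 0.669 mg/dL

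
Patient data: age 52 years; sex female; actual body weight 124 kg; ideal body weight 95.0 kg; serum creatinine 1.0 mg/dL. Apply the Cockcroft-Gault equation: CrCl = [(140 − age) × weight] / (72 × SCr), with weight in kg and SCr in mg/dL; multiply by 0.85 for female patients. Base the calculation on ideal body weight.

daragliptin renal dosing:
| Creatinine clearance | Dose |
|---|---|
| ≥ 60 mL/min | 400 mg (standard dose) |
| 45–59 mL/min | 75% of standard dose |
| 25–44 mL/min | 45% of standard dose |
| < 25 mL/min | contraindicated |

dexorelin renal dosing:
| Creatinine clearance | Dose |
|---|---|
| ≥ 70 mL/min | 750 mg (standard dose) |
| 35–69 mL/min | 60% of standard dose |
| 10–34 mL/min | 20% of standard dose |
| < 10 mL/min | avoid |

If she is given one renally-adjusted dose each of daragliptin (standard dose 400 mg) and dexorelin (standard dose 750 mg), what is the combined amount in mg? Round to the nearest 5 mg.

1150 mg

CrCl = (140 − 52) × 95 / (72 × 1) × 0.85 = 8360.0 / 72.00 × 0.85 ≈ 98.7 mL/min
CrCl ≈ 99 mL/min.
daragliptin: ≥ 60 mL/min → 100% of 400 mg = 400 mg.
dexorelin: ≥ 70 mL/min → 100% of 750 mg = 750 mg.
Total = 400 + 750 = 1150 mg.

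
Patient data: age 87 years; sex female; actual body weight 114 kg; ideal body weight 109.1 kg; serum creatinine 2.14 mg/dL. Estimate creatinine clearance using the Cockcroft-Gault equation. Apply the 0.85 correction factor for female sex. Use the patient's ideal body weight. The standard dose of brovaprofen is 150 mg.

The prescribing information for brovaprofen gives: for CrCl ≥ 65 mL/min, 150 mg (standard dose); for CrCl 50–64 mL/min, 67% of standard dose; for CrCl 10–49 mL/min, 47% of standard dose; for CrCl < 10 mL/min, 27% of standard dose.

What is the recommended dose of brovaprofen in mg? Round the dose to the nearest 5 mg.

CrCl = (140 − 87) × 109.1 / (72 × 2.14) × 0.85 = 5782.3 / 154.08 × 0.85 ≈ 31.9 mL/min
CrCl ≈ 32 mL/min → bracket 10–49 mL/min.
47% of 150 mg = 70.5 mg → 70 mg

70 mg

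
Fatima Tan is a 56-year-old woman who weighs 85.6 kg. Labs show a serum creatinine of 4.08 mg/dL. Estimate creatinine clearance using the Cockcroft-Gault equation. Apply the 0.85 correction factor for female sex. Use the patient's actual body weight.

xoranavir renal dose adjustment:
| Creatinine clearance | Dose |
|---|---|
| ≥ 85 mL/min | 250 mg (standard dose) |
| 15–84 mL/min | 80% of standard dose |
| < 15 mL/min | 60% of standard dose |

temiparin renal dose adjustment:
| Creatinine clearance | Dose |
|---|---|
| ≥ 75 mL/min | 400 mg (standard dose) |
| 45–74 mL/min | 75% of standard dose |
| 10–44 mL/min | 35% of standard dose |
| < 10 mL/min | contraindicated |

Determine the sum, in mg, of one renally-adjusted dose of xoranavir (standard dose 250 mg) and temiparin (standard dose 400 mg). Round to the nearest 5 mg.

CrCl = (140 − 56) × 85.6 / (72 × 4.08) × 0.85 = 7190.4 / 293.76 × 0.85 ≈ 20.8 mL/min
CrCl ≈ 21 mL/min.
xoranavir: 15–84 mL/min → 80% of 250 mg = 200 mg.
temiparin: 10–44 mL/min → 35% of 400 mg = 140 mg.
Total = 200 + 140 = 340 mg.

340 mg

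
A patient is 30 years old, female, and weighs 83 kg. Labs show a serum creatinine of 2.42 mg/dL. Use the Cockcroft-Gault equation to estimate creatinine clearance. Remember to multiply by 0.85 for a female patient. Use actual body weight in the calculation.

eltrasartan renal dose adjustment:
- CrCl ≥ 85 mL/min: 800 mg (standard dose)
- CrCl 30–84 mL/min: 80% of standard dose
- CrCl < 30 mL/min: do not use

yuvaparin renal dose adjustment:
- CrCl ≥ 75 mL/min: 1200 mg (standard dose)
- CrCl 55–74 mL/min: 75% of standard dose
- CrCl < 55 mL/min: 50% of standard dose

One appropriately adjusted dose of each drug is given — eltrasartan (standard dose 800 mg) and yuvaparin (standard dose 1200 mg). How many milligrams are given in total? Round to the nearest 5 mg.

1240 mg

CrCl = (140 − 30) × 83 / (72 × 2.42) × 0.85 = 9130.0 / 174.24 × 0.85 ≈ 44.5 mL/min
CrCl ≈ 45 mL/min.
eltrasartan: 30–84 mL/min → 80% of 800 mg = 640 mg.
yuvaparin: < 55 mL/min → 50% of 1200 mg = 600 mg.
Total = 640 + 600 = 1240 mg.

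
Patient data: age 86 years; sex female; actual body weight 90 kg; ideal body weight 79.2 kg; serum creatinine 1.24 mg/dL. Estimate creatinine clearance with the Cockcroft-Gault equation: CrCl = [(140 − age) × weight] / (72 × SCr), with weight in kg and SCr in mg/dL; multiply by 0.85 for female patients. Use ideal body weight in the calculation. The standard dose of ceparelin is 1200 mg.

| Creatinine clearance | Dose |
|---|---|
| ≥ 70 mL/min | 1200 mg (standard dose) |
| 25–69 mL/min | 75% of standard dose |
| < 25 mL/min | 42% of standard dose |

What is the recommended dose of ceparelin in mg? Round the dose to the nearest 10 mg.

900 mg

CrCl = (140 − 86) × 79.2 / (72 × 1.24) × 0.85 = 4276.8 / 89.28 × 0.85 ≈ 40.7 mL/min
CrCl ≈ 41 mL/min → bracket 25–69 mL/min.
75% of 1200 mg = 900 mg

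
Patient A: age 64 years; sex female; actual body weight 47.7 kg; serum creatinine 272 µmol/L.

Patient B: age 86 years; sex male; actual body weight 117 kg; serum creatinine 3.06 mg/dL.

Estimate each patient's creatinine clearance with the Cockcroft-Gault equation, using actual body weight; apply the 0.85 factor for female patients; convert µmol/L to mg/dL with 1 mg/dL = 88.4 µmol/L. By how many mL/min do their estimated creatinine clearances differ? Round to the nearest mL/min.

15 mL/min

Patient A: SCr = 272 / 88.4 = 3.077 mg/dL
Patient A: CrCl = (140 − 64) × 47.7 / (72 × 3.077) × 0.85 = 3625.2 / 221.54 × 0.85 ≈ 13.9 mL/min
Patient B: CrCl = (140 − 86) × 117 / (72 × 3.06) = 6318.0 / 220.32 ≈ 28.7 mL/min
|13.9 − 28.7| = 14.8 mL/min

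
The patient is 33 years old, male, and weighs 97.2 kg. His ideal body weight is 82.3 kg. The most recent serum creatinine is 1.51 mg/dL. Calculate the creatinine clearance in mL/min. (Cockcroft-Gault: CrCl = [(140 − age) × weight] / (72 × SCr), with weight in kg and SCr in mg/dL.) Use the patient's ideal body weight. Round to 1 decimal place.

CrCl = (140 − 33) × 82.3 / (72 × 1.51) = 8806.1 / 108.72 ≈ 81.0 mL/min

81.0 mL/min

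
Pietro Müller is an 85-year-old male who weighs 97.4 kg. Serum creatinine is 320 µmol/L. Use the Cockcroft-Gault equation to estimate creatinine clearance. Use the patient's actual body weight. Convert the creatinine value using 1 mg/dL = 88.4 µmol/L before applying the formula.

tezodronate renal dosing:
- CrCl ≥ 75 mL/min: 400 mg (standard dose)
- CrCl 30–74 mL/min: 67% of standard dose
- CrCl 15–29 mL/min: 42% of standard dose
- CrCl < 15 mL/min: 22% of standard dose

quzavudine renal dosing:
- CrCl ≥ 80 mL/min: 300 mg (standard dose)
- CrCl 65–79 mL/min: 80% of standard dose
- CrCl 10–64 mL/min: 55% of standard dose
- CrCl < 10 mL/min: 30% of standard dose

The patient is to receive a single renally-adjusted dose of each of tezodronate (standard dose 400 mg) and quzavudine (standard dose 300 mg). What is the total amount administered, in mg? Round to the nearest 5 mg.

SCr = 320 / 88.4 = 3.62 mg/dL
CrCl = (140 − 85) × 97.4 / (72 × 3.62) = 5357.0 / 260.64 ≈ 20.6 mL/min
CrCl ≈ 21 mL/min.
tezodronate: 15–29 mL/min → 42% of 400 mg = 168 mg.
quzavudine: 10–64 mL/min → 55% of 300 mg = 165 mg.
Total = 168 + 165 = 333 mg.

335 mg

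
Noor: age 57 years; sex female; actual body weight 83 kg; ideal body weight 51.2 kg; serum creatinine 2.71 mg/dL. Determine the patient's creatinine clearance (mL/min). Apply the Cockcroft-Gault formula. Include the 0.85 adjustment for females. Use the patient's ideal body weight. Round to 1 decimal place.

18.5 mL/min

CrCl = (140 − 57) × 51.2 / (72 × 2.71) × 0.85 = 4249.6 / 195.12 × 0.85 ≈ 18.5 mL/min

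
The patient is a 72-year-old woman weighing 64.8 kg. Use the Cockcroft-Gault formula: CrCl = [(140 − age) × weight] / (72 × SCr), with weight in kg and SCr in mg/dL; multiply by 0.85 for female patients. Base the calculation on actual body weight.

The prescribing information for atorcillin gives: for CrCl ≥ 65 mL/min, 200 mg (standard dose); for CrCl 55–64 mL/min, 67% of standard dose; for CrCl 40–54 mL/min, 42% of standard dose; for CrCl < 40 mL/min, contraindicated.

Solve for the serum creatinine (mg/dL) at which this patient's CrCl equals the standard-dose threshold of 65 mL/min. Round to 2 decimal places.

Standard dose requires CrCl ≥ 65 mL/min.
Set (140 − 72) × 64.8 × 0.85 / (72 × SCr) = 65
SCr = (140 − 72) × 64.8 × 0.85 / (72 × 65) = 0.800 mg/dL

0.80 mg/dL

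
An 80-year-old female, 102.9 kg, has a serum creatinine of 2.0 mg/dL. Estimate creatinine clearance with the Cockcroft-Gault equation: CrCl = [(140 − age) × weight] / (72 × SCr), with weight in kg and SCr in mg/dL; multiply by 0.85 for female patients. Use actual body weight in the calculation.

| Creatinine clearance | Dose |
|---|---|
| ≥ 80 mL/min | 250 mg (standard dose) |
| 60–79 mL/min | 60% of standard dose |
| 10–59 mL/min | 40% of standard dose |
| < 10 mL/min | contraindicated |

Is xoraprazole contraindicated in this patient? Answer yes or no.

CrCl = (140 − 80) × 102.9 / (72 × 2) × 0.85 = 6174.0 / 144.00 × 0.85 ≈ 36.4 mL/min
CrCl ≈ 36 mL/min, which is ≥ 10 mL/min.

no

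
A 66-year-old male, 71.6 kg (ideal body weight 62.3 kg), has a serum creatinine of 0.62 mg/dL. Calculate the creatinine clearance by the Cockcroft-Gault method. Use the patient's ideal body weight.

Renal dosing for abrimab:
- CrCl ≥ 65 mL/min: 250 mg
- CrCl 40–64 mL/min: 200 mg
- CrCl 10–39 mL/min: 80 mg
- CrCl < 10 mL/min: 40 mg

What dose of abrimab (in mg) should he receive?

250 mg

CrCl = (140 − 66) × 62.3 / (72 × 0.62) = 4610.2 / 44.64 ≈ 103.3 mL/min
CrCl ≈ 103 mL/min → bracket ≥ 65 mL/min.
Dose for this bracket: 250 mg.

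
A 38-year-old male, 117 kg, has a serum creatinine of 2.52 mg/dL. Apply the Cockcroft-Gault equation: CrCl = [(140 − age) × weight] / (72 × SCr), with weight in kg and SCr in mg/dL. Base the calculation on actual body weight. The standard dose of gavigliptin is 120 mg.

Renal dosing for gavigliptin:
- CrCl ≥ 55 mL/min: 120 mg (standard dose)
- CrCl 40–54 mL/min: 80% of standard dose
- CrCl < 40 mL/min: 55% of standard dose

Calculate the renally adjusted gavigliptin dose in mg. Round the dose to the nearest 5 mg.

CrCl = (140 − 38) × 117 / (72 × 2.52) = 11934.0 / 181.44 ≈ 65.8 mL/min
CrCl ≈ 66 mL/min → bracket ≥ 55 mL/min.
100% of 120 mg = 120 mg

120 mg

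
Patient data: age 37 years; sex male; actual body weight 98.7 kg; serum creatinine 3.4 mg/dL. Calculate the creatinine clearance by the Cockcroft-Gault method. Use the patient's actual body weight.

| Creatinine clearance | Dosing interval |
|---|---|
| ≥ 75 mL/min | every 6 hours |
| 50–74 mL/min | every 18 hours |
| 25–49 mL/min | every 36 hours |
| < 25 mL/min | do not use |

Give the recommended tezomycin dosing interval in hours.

CrCl = (140 − 37) × 98.7 / (72 × 3.4) = 10166.1 / 244.80 ≈ 41.5 mL/min
CrCl ≈ 42 mL/min → bracket 25–49 mL/min → every 36 hours.

every 36 hours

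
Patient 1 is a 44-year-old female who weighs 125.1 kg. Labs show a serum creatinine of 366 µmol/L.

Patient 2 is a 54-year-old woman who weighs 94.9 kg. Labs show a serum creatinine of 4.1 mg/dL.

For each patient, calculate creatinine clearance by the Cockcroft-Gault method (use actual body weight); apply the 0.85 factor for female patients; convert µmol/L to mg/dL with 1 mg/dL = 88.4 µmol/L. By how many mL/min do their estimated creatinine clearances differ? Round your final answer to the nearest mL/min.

11 mL/min

Patient 1: SCr = 366 / 88.4 = 4.14 mg/dL
Patient 1: CrCl = (140 − 44) × 125.1 / (72 × 4.14) × 0.85 = 12009.6 / 298.08 × 0.85 ≈ 34.2 mL/min
Patient 2: CrCl = (140 − 54) × 94.9 / (72 × 4.1) × 0.85 = 8161.4 / 295.20 × 0.85 ≈ 23.5 mL/min
|34.2 − 23.5| = 10.7 mL/min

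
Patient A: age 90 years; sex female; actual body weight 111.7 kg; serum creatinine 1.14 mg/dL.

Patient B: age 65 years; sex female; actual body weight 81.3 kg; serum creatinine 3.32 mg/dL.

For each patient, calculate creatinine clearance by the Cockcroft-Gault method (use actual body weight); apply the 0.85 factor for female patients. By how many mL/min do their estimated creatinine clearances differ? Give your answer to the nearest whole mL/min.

Patient A: CrCl = (140 − 90) × 111.7 / (72 × 1.14) × 0.85 = 5585.0 / 82.08 × 0.85 ≈ 57.8 mL/min
Patient B: CrCl = (140 − 65) × 81.3 / (72 × 3.32) × 0.85 = 6097.5 / 239.04 × 0.85 ≈ 21.7 mL/min
|57.8 − 21.7| = 36.1 mL/min

36 mL/min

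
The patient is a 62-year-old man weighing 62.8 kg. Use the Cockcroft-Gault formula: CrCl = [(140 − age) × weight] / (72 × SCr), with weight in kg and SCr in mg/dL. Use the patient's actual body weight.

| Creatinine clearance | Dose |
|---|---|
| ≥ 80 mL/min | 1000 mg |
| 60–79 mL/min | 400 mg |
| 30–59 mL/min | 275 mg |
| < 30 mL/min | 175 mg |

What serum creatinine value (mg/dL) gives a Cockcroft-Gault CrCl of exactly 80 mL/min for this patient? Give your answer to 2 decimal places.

0.85 mg/dL

Standard dose requires CrCl ≥ 80 mL/min.
Set (140 − 62) × 62.8 / (72 × SCr) = 80
SCr = (140 − 62) × 62.8 / (72 × 80) = 0.850 mg/dL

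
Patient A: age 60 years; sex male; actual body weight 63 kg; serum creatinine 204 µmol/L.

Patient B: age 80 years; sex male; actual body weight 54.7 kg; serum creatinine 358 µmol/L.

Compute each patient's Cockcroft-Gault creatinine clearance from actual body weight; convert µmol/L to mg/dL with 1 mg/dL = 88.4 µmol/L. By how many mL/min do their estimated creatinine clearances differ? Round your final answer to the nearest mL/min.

19 mL/min

Patient A: SCr = 204 / 88.4 = 2.308 mg/dL
Patient A: CrCl = (140 − 60) × 63 / (72 × 2.308) = 5040.0 / 166.18 ≈ 30.3 mL/min
Patient B: SCr = 358 / 88.4 = 4.05 mg/dL
Patient B: CrCl = (140 − 80) × 54.7 / (72 × 4.05) = 3282.0 / 291.60 ≈ 11.3 mL/min
|30.3 − 11.3| = 19.0 mL/min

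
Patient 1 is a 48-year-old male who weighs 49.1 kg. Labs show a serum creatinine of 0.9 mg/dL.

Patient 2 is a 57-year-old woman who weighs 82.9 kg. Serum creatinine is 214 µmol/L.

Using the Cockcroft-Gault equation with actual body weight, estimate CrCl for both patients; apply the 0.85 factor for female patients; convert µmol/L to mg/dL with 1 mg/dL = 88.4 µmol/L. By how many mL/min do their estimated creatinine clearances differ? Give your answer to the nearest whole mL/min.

Patient 1: CrCl = (140 − 48) × 49.1 / (72 × 0.9) = 4517.2 / 64.80 ≈ 69.7 mL/min
Patient 2: SCr = 214 / 88.4 = 2.421 mg/dL
Patient 2: CrCl = (140 − 57) × 82.9 / (72 × 2.421) × 0.85 = 6880.7 / 174.31 × 0.85 ≈ 33.6 mL/min
|69.7 − 33.6| = 36.1 mL/min

36 mL/min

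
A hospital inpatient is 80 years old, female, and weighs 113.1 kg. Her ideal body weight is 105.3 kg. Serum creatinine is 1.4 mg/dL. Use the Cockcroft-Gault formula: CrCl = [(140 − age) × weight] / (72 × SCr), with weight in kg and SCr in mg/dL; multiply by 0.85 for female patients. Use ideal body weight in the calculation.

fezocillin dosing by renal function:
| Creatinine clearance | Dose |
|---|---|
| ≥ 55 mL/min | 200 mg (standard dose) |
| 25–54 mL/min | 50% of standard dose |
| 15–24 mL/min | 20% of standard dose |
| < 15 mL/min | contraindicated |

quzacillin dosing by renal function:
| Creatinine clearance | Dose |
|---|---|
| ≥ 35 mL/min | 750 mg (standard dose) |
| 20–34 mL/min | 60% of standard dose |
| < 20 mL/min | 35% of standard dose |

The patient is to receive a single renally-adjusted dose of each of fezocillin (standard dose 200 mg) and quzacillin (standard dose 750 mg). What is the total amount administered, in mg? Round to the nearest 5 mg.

CrCl = (140 − 80) × 105.3 / (72 × 1.4) × 0.85 = 6318.0 / 100.80 × 0.85 ≈ 53.3 mL/min
CrCl ≈ 53 mL/min.
fezocillin: 25–54 mL/min → 50% of 200 mg = 100 mg.
quzacillin: ≥ 35 mL/min → 100% of 750 mg = 750 mg.
Total = 100 + 750 = 850 mg.

850 mg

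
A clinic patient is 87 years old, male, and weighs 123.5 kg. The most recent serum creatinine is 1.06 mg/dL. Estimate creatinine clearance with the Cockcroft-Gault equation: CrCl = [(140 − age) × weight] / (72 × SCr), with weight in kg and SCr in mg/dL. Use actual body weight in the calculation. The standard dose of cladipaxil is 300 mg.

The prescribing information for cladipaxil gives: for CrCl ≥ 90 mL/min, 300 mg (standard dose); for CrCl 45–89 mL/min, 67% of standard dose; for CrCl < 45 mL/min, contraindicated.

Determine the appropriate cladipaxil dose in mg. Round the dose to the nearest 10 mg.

200 mg

CrCl = (140 − 87) × 123.5 / (72 × 1.06) = 6545.5 / 76.32 ≈ 85.8 mL/min
CrCl ≈ 86 mL/min → bracket 45–89 mL/min.
67% of 300 mg = 201 mg → 200 mg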